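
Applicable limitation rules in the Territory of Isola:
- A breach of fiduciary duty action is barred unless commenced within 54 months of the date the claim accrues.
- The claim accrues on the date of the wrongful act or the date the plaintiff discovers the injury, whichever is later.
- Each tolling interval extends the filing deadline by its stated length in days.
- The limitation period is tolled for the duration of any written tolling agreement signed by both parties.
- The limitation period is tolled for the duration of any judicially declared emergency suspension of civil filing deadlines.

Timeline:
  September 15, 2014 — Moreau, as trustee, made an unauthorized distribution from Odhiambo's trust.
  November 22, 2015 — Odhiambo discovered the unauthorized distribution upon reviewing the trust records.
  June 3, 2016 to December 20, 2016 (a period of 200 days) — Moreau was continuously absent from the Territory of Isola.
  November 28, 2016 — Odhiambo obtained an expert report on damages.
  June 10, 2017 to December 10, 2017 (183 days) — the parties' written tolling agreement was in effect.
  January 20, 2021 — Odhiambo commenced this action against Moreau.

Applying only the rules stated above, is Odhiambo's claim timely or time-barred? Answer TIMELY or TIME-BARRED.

TIME-BARRED

Because discovery on November 22, 2015 post-dates the September 15, 2014 act, accrual under the later-of rule falls on November 22, 2015.
The untolled deadline — 54 months after November 22, 2015 — is May 22, 2020.
The written tolling agreement from June 10, 2017 to December 10, 2017 tolled the period for 183 days, extending the deadline to November 21, 2020.
The defendant's absence from the jurisdiction from June 3, 2016 to December 20, 2016 does not toll the period, because no stated rule makes the defendant's absence a tolling event.
Nothing else in the chronology tolls or restarts the period.
The January 20, 2021 filing falls after the November 21, 2020 deadline; the claim is time-barred.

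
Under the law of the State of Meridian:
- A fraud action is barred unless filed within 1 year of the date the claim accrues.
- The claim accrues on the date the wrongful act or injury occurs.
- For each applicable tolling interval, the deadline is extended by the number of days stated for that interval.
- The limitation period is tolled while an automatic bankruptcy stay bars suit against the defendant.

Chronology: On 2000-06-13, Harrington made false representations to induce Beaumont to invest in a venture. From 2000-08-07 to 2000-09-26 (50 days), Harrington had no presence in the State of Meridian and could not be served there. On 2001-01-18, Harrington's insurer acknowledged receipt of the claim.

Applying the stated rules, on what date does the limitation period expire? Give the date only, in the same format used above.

2001-06-13

The limitation period began to run on 2000-06-13.
The untolled deadline — 1 year after 2000-06-13 — is 2001-06-13.
The defendant's absence from the jurisdiction from 2000-08-07 to 2000-09-26 does not toll the period, because no stated rule makes the defendant's absence a tolling event.
None of the other events listed affects the running of the period under the stated rules.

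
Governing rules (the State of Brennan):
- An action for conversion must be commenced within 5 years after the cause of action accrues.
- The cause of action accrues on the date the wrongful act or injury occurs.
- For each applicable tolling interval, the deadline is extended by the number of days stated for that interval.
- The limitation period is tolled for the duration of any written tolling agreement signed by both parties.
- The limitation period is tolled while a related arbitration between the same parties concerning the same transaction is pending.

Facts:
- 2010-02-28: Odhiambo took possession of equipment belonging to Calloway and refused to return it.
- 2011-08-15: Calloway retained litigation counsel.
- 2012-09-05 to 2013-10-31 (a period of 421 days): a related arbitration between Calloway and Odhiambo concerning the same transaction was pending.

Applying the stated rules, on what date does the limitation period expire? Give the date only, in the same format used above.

2016-04-24

The claim accrued on 2010-02-28, when the wrongful act occurred.
The untolled deadline — 5 years after 2010-02-28 — is 2015-02-28.
The pending related arbitration from 2012-09-05 to 2013-10-31 tolled the period for 421 days, extending the deadline to 2016-04-24.
None of the other events listed affects the running of the period under the stated rules.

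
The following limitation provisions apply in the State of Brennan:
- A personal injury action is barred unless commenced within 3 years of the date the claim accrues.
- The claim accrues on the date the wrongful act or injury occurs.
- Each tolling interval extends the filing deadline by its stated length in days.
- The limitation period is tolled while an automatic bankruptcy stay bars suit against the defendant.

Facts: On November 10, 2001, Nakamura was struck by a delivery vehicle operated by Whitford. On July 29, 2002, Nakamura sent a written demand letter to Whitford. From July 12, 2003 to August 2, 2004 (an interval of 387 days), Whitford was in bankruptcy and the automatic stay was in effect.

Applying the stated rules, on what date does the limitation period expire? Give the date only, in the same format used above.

The limitation period began to run on November 10, 2001.
Adding the 3 years base period to November 10, 2001 gives a deadline of November 10, 2004, before any tolling.
The period was tolled for 387 days by the automatic bankruptcy stay (July 12, 2003 to August 2, 2004), pushing the deadline to December 2, 2005.
The other events in the timeline have no effect on the limitation period under the stated rules.

December 2, 2005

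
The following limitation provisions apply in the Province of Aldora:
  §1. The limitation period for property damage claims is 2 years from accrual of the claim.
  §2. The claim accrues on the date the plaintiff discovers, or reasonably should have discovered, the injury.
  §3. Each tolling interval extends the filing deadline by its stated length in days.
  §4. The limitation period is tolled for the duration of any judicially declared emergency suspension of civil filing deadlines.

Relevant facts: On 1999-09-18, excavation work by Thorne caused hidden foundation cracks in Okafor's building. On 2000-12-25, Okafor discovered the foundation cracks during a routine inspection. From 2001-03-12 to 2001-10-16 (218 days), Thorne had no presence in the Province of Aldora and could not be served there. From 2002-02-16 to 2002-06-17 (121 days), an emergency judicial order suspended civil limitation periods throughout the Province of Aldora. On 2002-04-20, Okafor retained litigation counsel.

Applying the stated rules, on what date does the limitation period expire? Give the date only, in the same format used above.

Accrual is tied to discovery, so the period began on 2000-12-25 rather than on 1999-09-18 when the act occurred.
Adding the 2 years base period to 2000-12-25 gives a deadline of 2002-12-25, before any tolling.
The period was tolled for 121 days by the emergency suspension of filing deadlines (2002-02-16 to 2002-06-17), pushing the deadline to 2003-04-25.
No stated provision tolls the period for the defendant's absence, so the interval from 2001-03-12 to 2001-10-16 has no effect on the deadline.
Nothing else in the chronology tolls or restarts the period.

2003-04-25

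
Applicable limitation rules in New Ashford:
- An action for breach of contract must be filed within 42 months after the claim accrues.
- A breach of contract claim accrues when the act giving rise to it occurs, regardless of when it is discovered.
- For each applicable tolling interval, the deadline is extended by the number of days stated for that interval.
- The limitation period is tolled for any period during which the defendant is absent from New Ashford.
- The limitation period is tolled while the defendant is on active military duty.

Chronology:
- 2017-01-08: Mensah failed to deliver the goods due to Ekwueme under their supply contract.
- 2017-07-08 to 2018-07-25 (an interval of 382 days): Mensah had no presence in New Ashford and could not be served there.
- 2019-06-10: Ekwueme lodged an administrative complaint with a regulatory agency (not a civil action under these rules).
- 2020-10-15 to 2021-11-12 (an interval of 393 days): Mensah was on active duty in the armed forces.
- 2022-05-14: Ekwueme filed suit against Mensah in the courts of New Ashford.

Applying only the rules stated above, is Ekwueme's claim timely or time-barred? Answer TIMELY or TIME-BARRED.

The claim accrued on 2017-01-08, when the wrongful act occurred.
42 months from 2017-01-08 is 2020-07-08.
Because the defendant's absence from the jurisdiction ran from 2017-07-08 to 2018-07-25, the deadline is extended by 382 days to 2021-07-25.
Because the defendant's active military service ran from 2020-10-15 to 2021-11-12, the deadline is extended by 393 days to 2022-08-22.
Nothing else in the chronology tolls or restarts the period.
Filing on 2022-05-14 beat the 2022-08-22 deadline — the action is timely.

TIMELY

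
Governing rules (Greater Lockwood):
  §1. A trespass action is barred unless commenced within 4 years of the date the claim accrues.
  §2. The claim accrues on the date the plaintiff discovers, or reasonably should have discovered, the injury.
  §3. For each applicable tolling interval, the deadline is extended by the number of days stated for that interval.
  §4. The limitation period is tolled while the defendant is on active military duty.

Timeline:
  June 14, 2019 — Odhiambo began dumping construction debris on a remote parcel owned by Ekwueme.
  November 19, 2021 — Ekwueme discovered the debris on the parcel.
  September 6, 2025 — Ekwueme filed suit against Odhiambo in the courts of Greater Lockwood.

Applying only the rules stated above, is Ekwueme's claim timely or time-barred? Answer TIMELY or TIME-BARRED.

TIMELY

Under the discovery rule, the claim accrued on November 19, 2021, when Ekwueme discovered the injury — not on the June 14, 2019 date of the underlying act.
4 years from November 19, 2021 is November 19, 2025.
The September 6, 2025 filing precedes the November 19, 2025 deadline; the claim is timely.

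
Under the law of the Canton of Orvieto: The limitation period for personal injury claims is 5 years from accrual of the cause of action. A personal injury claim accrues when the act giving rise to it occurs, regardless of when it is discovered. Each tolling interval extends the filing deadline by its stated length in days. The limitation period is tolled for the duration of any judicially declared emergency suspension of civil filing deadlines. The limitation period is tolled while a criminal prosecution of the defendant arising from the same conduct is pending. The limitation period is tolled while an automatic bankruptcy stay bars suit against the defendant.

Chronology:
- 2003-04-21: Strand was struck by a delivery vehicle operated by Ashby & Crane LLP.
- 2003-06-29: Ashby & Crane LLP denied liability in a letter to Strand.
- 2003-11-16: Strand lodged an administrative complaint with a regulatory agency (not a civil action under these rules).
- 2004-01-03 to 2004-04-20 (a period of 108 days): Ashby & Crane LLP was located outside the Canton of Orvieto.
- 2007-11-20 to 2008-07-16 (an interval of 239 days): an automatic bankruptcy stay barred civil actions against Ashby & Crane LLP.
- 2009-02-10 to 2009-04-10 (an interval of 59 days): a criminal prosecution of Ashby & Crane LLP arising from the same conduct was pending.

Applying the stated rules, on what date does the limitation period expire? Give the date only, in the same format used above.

2008-12-16

The limitation period began to run on 2003-04-21.
The untolled deadline — 5 years after 2003-04-21 — is 2008-04-21.
The period was tolled for 239 days by the automatic bankruptcy stay (2007-11-20 to 2008-07-16), pushing the deadline to 2008-12-16.
By the time the pending criminal prosecution began on 2009-02-10, the limitation period had already expired on 2008-12-16; that interval cannot revive it.
The defendant's absence from the jurisdiction from 2004-01-03 to 2004-04-20 does not toll the period, because no stated rule makes the defendant's absence a tolling event.
The other events in the timeline have no effect on the limitation period under the stated rules.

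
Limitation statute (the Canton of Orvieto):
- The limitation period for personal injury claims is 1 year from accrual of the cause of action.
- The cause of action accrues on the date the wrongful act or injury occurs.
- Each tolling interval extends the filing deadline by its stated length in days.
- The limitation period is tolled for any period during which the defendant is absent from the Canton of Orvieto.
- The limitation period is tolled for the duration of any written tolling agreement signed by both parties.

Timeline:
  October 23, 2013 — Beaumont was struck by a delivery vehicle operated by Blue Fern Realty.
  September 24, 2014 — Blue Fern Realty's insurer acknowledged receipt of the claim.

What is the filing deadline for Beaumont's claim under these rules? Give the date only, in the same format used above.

October 23, 2014

The limitation period began to run on October 23, 2013.
1 year from October 23, 2013 is October 23, 2014.
None of the other events listed affects the running of the period under the stated rules.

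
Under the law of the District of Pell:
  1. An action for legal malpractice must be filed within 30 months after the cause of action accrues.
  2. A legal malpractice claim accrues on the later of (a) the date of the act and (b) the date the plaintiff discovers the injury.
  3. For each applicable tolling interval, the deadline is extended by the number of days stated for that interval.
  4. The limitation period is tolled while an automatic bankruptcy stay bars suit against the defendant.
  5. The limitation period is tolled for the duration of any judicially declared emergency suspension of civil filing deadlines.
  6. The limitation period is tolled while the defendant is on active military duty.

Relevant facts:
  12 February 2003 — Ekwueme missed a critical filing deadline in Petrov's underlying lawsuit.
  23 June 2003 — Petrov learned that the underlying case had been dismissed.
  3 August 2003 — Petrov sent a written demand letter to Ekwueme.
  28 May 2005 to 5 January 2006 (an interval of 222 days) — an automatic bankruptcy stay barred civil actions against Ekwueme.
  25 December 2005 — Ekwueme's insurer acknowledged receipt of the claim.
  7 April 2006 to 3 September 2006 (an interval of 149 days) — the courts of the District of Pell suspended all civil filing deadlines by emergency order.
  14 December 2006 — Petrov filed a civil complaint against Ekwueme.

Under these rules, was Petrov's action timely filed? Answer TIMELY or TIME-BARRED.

TIMELY

Taking the later of the act (12 February 2003) and discovery (23 June 2003), the claim accrued on 23 June 2003.
The untolled deadline — 30 months after 23 June 2003 — is 23 December 2005.
The period was tolled for 222 days by the automatic bankruptcy stay (28 May 2005 to 5 January 2006), pushing the deadline to 2 August 2006.
The period was tolled for 149 days by the emergency suspension of filing deadlines (7 April 2006 to 3 September 2006), pushing the deadline to 29 December 2006.
The other events in the timeline have no effect on the limitation period under the stated rules.
Petrov filed on 14 December 2006, before the 29 December 2006 deadline, so the action is timely.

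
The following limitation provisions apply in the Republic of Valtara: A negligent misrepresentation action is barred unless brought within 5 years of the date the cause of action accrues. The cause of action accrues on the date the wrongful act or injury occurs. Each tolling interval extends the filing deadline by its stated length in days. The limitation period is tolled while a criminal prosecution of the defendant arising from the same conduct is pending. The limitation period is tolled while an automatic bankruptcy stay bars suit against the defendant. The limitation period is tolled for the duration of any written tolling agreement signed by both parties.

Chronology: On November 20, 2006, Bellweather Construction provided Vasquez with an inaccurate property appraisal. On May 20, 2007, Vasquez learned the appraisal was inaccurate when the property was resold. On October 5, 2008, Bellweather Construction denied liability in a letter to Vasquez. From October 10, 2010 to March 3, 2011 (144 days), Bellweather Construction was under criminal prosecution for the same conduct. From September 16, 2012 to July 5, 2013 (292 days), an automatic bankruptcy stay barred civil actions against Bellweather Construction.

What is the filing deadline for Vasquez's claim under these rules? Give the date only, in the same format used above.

April 12, 2012

The claim accrued on November 20, 2006, when the wrongful act occurred; under the stated occurrence rule the May 20, 2007 discovery does not delay accrual.
5 years from November 20, 2006 is November 20, 2011.
The period was tolled for 144 days by the pending criminal prosecution (October 10, 2010 to March 3, 2011), pushing the deadline to April 12, 2012.
By the time the automatic bankruptcy stay began on September 16, 2012, the limitation period had already expired on April 12, 2012; that interval cannot revive it.
Nothing else in the chronology tolls or restarts the period.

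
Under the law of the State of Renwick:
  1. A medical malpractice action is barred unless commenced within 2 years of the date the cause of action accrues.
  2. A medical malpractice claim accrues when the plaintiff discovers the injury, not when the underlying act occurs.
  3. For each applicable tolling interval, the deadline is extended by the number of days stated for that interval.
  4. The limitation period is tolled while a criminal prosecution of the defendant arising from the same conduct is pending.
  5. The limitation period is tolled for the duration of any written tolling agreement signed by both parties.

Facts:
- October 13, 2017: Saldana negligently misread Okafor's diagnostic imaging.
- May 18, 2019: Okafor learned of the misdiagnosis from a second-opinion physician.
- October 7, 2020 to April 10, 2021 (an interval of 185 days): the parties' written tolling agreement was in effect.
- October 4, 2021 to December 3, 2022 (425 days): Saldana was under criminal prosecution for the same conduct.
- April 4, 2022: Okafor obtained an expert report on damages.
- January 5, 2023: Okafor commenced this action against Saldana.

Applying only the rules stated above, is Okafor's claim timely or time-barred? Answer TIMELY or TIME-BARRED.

TIMELY

The claim did not accrue until Okafor discovered the injury on May 18, 2019; the October 13, 2017 act date does not start the clock under the stated rule.
The untolled deadline — 2 years after May 18, 2019 — is May 18, 2021.
Because the written tolling agreement ran from October 7, 2020 to April 10, 2021, the deadline is extended by 185 days to November 19, 2021.
The pending criminal prosecution from October 4, 2021 to December 3, 2022 tolled the period for 425 days, extending the deadline to January 18, 2023.
The other events in the timeline have no effect on the limitation period under the stated rules.
Filing on January 5, 2023 beat the January 18, 2023 deadline — the action is timely.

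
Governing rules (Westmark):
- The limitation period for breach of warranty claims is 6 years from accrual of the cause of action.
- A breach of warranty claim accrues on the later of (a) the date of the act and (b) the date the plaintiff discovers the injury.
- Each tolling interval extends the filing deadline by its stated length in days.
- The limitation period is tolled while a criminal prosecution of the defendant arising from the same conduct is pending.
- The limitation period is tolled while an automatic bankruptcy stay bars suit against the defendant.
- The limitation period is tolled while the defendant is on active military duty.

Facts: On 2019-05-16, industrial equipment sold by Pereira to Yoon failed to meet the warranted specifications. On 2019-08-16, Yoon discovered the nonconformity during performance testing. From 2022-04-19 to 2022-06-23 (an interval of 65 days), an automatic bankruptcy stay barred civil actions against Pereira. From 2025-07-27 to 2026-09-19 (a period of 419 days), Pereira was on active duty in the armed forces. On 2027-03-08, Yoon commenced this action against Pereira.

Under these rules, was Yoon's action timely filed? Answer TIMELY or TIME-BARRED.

The claim accrued on 2019-08-16 — the later of the 2019-05-16 act and the 2019-08-16 discovery.
6 years from 2019-08-16 is 2025-08-16.
Because the automatic bankruptcy stay ran from 2022-04-19 to 2022-06-23, the deadline is extended by 65 days to 2025-10-20.
The defendant's active military service from 2025-07-27 to 2026-09-19 tolled the period for 419 days, extending the deadline to 2026-12-13.
Yoon filed on 2027-03-08, after the 2026-12-13 deadline, so the action is time-barred.

TIME-BARRED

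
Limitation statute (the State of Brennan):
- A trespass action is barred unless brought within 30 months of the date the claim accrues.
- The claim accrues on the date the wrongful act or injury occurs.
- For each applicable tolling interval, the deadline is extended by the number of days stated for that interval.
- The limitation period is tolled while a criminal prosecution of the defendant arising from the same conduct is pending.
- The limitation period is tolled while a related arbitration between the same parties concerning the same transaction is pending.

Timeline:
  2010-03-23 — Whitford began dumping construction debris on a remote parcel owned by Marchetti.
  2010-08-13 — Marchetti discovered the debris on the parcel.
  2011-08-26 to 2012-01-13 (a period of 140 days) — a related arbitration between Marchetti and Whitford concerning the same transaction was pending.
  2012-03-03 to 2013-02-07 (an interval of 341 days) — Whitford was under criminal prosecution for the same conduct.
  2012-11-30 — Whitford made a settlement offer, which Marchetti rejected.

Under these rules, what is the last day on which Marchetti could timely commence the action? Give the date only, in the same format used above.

The claim accrued on 2010-03-23, when the wrongful act occurred; under the stated occurrence rule the 2010-08-13 discovery does not delay accrual.
30 months from 2010-03-23 is 2012-09-23.
Because the pending related arbitration ran from 2011-08-26 to 2012-01-13, the deadline is extended by 140 days to 2013-02-10.
Because the pending criminal prosecution ran from 2012-03-03 to 2013-02-07, the deadline is extended by 341 days to 2014-01-17.
Nothing else in the chronology tolls or restarts the period.

2014-01-17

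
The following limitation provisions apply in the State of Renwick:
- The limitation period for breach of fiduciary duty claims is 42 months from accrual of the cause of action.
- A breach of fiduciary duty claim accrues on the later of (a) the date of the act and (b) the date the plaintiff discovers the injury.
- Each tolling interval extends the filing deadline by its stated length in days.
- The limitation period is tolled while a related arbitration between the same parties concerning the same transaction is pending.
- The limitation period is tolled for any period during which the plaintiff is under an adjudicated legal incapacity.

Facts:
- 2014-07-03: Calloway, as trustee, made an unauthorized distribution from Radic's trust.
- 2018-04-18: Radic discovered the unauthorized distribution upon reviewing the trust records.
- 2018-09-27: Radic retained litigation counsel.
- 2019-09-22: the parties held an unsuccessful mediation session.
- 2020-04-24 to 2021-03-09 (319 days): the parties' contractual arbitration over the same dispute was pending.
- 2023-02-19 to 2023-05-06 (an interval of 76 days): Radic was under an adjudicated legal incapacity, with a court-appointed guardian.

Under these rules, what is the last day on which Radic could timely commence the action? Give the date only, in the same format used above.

Because discovery on 2018-04-18 post-dates the 2014-07-03 act, accrual under the later-of rule falls on 2018-04-18.
The untolled deadline — 42 months after 2018-04-18 — is 2021-10-18.
The pending related arbitration from 2020-04-24 to 2021-03-09 tolled the period for 319 days, extending the deadline to 2022-09-02.
The plaintiff's legal incapacity from 2023-02-19 to 2023-05-06 began after the period had already run on 2022-09-02, so it has no tolling effect.
Nothing else in the chronology tolls or restarts the period.

2022-09-02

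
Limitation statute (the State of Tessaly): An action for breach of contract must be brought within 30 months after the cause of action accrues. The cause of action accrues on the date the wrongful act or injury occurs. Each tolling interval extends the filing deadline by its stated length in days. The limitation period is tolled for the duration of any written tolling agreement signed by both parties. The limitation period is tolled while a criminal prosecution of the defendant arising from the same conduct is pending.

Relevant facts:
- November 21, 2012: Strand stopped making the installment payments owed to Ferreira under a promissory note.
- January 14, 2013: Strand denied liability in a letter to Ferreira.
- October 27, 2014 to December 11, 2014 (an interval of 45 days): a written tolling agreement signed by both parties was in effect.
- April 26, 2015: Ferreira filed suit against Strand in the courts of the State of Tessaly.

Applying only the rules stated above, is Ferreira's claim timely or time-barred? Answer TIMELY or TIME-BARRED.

The cause of action accrued on November 21, 2012, the date of the act.
The untolled deadline — 30 months after November 21, 2012 — is May 21, 2015.
Because the written tolling agreement ran from October 27, 2014 to December 11, 2014, the deadline is extended by 45 days to July 5, 2015.
The other events in the timeline have no effect on the limitation period under the stated rules.
Filing on April 26, 2015 beat the July 5, 2015 deadline — the action is timely.

TIMELY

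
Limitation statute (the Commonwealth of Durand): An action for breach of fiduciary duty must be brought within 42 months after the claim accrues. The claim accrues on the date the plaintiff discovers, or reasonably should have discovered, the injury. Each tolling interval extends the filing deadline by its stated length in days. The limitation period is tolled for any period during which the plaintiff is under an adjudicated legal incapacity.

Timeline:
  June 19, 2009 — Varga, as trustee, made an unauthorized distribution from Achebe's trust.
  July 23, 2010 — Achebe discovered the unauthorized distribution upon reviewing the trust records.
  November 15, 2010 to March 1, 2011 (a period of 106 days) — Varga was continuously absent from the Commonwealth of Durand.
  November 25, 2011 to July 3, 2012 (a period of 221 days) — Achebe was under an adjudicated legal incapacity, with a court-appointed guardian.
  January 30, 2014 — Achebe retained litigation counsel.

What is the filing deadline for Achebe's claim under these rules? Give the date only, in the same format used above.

Under the discovery rule, the claim accrued on July 23, 2010, when Achebe discovered the injury — not on the June 19, 2009 date of the underlying act.
42 months from July 23, 2010 is January 23, 2014.
Because the plaintiff's legal incapacity ran from November 25, 2011 to July 3, 2012, the deadline is extended by 221 days to September 1, 2014.
No stated provision tolls the period for the defendant's absence, so the interval from November 15, 2010 to March 1, 2011 has no effect on the deadline.
None of the other events listed affects the running of the period under the stated rules.

September 1, 2014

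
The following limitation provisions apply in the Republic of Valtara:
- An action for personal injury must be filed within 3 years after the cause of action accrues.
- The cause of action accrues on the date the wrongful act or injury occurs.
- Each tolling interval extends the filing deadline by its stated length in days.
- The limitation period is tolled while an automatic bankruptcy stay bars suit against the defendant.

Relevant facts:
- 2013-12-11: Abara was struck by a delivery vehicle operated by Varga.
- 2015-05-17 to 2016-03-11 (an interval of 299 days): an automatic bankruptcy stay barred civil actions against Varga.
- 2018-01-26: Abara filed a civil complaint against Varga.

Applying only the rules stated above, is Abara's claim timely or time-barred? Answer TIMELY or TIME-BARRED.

The claim accrued on 2013-12-11, when the wrongful act occurred.
3 years from 2013-12-11 is 2016-12-11.
Because the automatic bankruptcy stay ran from 2015-05-17 to 2016-03-11, the deadline is extended by 299 days to 2017-10-06.
The 2018-01-26 filing falls after the 2017-10-06 deadline; the claim is time-barred.

TIME-BARRED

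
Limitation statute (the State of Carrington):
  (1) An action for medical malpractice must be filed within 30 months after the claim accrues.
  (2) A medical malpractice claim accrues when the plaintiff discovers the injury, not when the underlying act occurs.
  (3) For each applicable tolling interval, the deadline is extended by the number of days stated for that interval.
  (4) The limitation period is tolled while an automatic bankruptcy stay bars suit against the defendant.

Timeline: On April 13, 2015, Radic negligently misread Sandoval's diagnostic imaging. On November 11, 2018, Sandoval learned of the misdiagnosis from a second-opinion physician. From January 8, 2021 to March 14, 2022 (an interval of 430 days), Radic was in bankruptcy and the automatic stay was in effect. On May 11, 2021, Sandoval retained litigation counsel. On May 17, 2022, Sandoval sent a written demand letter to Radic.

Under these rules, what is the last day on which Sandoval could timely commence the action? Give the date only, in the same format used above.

July 15, 2022

Accrual is tied to discovery, so the period began on November 11, 2018 rather than on April 13, 2015 when the act occurred.
30 months from November 11, 2018 is May 11, 2021.
Because the automatic bankruptcy stay ran from January 8, 2021 to March 14, 2022, the deadline is extended by 430 days to July 15, 2022.
Nothing else in the chronology tolls or restarts the period.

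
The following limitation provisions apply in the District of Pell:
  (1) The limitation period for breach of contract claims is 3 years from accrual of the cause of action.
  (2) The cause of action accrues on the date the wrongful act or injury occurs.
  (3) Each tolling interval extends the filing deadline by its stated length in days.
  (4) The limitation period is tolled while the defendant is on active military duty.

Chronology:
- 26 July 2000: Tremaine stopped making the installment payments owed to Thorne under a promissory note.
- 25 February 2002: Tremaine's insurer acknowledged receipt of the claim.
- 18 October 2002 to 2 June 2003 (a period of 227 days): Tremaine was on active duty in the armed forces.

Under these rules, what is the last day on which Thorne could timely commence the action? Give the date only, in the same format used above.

9 March 2004

The claim accrued on 26 July 2000, when the wrongful act occurred.
Adding the 3 years base period to 26 July 2000 gives a deadline of 26 July 2003, before any tolling.
The defendant's active military service from 18 October 2002 to 2 June 2003 tolled the period for 227 days, extending the deadline to 9 March 2004.
The other events in the timeline have no effect on the limitation period under the stated rules.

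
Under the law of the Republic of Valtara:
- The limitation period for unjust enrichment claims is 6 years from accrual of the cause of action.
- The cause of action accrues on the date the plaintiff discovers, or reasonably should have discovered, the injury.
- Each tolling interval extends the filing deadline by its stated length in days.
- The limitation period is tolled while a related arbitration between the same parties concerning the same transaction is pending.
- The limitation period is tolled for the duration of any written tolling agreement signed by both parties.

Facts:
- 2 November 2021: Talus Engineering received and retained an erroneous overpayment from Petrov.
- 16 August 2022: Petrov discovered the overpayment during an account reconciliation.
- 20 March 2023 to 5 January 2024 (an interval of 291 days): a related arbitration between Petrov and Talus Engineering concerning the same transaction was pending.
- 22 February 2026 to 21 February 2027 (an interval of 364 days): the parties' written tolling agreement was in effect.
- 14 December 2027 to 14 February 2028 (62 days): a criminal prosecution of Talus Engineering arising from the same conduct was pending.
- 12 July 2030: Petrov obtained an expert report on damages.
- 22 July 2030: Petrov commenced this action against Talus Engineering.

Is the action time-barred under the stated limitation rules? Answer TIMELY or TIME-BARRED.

TIME-BARRED

The claim did not accrue until Petrov discovered the injury on 16 August 2022; the 2 November 2021 act date does not start the clock under the stated rule.
6 years from 16 August 2022 is 16 August 2028.
Because the pending related arbitration ran from 20 March 2023 to 5 January 2024, the deadline is extended by 291 days to 3 June 2029.
Because the written tolling agreement ran from 22 February 2026 to 21 February 2027, the deadline is extended by 364 days to 2 June 2030.
Although a criminal prosecution ran from 14 December 2027 to 14 February 2028, the stated rules do not make that a tolling event, so it is disregarded.
None of the other events listed affects the running of the period under the stated rules.
Petrov filed on 22 July 2030, after the 2 June 2030 deadline, so the action is time-barred.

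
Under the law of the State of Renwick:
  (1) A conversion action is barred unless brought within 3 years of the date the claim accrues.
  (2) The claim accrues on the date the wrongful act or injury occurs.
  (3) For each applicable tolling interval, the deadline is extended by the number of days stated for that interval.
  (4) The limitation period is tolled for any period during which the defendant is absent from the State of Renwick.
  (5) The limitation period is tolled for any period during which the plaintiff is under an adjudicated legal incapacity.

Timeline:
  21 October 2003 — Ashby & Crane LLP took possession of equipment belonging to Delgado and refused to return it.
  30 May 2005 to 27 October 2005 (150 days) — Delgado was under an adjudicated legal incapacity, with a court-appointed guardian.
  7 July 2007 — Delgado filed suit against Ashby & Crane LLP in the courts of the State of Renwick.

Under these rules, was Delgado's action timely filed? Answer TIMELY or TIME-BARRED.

TIME-BARRED

The claim accrued on 21 October 2003, the date of the act.
Adding the 3 years base period to 21 October 2003 gives a deadline of 21 October 2006, before any tolling.
The plaintiff's legal incapacity from 30 May 2005 to 27 October 2005 tolled the period for 150 days, extending the deadline to 20 March 2007.
Delgado filed on 7 July 2007, after the 20 March 2007 deadline, so the action is time-barred.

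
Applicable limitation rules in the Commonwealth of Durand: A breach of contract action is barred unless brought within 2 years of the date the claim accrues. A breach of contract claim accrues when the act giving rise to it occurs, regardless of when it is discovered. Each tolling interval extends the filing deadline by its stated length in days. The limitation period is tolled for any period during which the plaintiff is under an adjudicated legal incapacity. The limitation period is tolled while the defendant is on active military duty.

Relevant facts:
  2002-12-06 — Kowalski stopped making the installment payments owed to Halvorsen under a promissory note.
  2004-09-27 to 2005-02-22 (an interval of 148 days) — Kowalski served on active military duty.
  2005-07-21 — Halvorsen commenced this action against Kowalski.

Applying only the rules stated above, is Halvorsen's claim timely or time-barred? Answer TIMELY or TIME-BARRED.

The claim accrued on 2002-12-06, the date of the act.
2 years from 2002-12-06 is 2004-12-06.
The period was tolled for 148 days by the defendant's active military service (2004-09-27 to 2005-02-22), pushing the deadline to 2005-05-03.
The 2005-07-21 filing falls after the 2005-05-03 deadline; the claim is time-barred.

TIME-BARRED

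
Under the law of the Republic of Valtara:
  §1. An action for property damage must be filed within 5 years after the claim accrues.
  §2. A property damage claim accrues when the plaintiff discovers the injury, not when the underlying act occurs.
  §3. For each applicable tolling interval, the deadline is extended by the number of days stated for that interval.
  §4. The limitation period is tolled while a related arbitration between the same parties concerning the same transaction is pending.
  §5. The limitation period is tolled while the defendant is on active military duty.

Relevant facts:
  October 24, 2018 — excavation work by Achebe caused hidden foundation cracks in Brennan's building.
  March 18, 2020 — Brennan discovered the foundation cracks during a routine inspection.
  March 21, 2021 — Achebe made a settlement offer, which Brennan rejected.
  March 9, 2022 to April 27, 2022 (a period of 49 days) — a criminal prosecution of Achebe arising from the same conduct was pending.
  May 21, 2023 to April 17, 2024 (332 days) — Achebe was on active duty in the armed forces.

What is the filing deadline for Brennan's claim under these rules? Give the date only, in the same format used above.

The claim did not accrue until Brennan discovered the injury on March 18, 2020; the October 24, 2018 act date does not start the clock under the stated rule.
Adding the 5 years base period to March 18, 2020 gives a deadline of March 18, 2025, before any tolling.
Because the defendant's active military service ran from May 21, 2023 to April 17, 2024, the deadline is extended by 332 days to February 13, 2026.
Although a criminal prosecution ran from March 9, 2022 to April 27, 2022, the stated rules do not make that a tolling event, so it is disregarded.
The other events in the timeline have no effect on the limitation period under the stated rules.

February 13, 2026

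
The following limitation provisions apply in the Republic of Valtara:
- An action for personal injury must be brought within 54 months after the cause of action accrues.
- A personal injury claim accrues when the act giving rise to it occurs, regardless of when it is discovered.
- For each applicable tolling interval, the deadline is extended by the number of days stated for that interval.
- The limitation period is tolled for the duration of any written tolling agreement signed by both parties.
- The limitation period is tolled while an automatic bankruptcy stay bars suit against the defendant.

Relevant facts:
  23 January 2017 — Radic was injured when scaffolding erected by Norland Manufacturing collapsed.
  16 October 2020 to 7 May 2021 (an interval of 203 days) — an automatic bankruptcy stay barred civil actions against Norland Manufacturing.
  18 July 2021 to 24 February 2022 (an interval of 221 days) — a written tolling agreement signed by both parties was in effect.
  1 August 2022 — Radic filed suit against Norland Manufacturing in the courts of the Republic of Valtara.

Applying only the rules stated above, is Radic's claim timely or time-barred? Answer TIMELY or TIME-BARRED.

TIMELY

The limitation period began to run on 23 January 2017.
54 months from 23 January 2017 is 23 July 2021.
The automatic bankruptcy stay from 16 October 2020 to 7 May 2021 tolled the period for 203 days, extending the deadline to 11 February 2022.
Because the written tolling agreement ran from 18 July 2021 to 24 February 2022, the deadline is extended by 221 days to 20 September 2022.
Filing on 1 August 2022 beat the 20 September 2022 deadline — the action is timely.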